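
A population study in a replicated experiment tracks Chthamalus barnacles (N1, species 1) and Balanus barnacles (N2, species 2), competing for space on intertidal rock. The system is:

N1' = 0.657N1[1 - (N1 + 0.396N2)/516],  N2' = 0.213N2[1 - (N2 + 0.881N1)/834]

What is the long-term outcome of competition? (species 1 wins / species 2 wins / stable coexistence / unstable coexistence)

Compare the nullcline intercepts: K1/α12 = 516/0.396 = 1300 > K2 = 834; K2/α21 = 834/0.881 = 947 > K1 = 516.
Since both inequalities hold, each species can invade when rare, so the interior equilibrium is stable.

stable coexistence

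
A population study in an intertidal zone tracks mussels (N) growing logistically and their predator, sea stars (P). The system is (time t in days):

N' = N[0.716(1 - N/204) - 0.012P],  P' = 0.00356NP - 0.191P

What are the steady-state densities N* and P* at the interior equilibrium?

From dP/dt = 0 with P > 0: 0.00356N* = 0.191, so N* = 53.7.
Substitute into dN/dt = 0: 0.716(1 - 53.7/204) = 0.012P*.
The bracket is 0.737, giving P* = 0.528/0.012 = 44.

N* ≈ 53.7, P* ≈ 44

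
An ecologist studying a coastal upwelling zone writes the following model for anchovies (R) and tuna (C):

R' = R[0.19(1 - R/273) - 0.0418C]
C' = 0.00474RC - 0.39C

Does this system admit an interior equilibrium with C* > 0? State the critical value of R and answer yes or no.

The predator equation gives dC/dt > 0 only when R > 0.39/0.00474 = 82.3.
Without the predator, R → K = 273. Since 273 > 82.3, the predator can invade and persist.

Threshold R = 82.3; K > 82.3, so yes, the predator persists.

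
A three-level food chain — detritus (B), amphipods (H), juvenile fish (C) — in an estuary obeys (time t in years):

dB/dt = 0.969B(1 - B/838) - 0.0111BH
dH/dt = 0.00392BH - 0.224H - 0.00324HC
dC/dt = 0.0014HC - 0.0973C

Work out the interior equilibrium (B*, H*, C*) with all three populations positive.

B* ≈ 171, H* ≈ 69.5, C* ≈ 138

From dC/dt = 0: 0.0014H* = 0.0973, so H* = 69.5.
From dB/dt = 0: 0.969(1 - B*/838) = 0.0111·69.5, giving B* = 838·(1 - 0.796) = 171.
From dH/dt = 0: 0.00392·171 - 0.224 = 0.00324C*, so C* = 0.446/0.00324 = 138.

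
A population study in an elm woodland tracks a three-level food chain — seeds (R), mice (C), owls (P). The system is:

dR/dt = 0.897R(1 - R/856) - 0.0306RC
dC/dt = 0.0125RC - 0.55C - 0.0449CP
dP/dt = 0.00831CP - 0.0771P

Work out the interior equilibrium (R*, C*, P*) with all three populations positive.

From dP/dt = 0: 0.00831C* = 0.0771, so C* = 9.28.
From dR/dt = 0: 0.897(1 - R*/856) = 0.0306·9.28, giving R* = 856·(1 - 0.317) = 585.
From dC/dt = 0: 0.0125·585 - 0.55 = 0.0449P*, so P* = 6.76/0.0449 = 151.

R* ≈ 585, C* ≈ 9.28, P* ≈ 151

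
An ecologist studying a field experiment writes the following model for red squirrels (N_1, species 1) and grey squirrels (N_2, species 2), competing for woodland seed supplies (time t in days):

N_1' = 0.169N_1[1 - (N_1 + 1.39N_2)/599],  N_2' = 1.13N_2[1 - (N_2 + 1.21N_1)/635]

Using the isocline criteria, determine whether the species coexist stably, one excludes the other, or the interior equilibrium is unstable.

Compare the nullcline intercepts: K1/α12 = 599/1.39 = 431 < K2 = 635; K2/α21 = 635/1.21 = 525 < K1 = 599.
Since both are reversed, neither can invade when rare; the interior point is a saddle.

unstable coexistence (outcome depends on initial conditions)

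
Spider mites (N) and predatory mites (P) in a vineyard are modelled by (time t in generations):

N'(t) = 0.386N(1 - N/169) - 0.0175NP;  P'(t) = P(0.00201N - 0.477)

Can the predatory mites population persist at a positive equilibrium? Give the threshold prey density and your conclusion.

The predator equation gives dP/dt > 0 only when N > 0.477/0.00201 = 237.
Without the predator, N → K = 169. Since 169 < 237, the predator cannot invade.

Threshold N = 237; K < 237, so no, the predator goes extinct.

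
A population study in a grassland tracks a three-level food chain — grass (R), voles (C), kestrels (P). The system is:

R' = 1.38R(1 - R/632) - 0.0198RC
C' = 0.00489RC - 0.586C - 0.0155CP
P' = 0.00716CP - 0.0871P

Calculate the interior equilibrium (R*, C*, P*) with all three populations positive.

From dP/dt = 0: 0.00716C* = 0.0871, so C* = 12.2.
From dR/dt = 0: 1.38(1 - R*/632) = 0.0198·12.2, giving R* = 632·(1 - 0.175) = 522.
From dC/dt = 0: 0.00489·522 - 0.586 = 0.0155P*, so P* = 1.97/0.0155 = 127.

R* ≈ 522, C* ≈ 12.2, P* ≈ 127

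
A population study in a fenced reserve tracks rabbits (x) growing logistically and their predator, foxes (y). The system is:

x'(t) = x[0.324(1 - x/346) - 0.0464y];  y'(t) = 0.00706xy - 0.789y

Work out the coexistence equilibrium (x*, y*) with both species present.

From dy/dt = 0 with y > 0: 0.00706x* = 0.789, so x* = 112.
Substitute into dx/dt = 0: 0.324(1 - 112/346) = 0.0464y*.
The bracket is 0.677, giving y* = 0.219/0.0464 = 4.73.

x* ≈ 112, y* ≈ 4.73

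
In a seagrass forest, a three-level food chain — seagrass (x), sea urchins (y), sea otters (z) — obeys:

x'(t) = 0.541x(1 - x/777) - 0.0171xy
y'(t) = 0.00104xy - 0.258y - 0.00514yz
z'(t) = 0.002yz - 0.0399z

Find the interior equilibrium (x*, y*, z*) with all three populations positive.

x* ≈ 287, y* ≈ 19.9, z* ≈ 7.88

From dz/dt = 0: 0.002y* = 0.0399, so y* = 19.9.
From dx/dt = 0: 0.541(1 - x*/777) = 0.0171·19.9, giving x* = 777·(1 - 0.631) = 287.
From dy/dt = 0: 0.00104·287 - 0.258 = 0.00514z*, so z* = 0.0405/0.00514 = 7.88.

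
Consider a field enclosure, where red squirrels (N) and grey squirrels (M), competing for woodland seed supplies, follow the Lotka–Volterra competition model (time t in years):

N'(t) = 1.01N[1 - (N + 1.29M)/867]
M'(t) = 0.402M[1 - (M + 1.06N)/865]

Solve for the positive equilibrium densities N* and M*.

N* ≈ 677, M* ≈ 147

Setting both brackets to zero gives the nullclines N + 1.29M = 867 and 1.06N + M = 865.
Substituting M = 865 - 1.06N into the first: N(1 - 1.29·1.06) = 867 - 1.29·865.
So N* = -249/-0.367 = 677, and then M* = 865 - 1.06·677 = 147.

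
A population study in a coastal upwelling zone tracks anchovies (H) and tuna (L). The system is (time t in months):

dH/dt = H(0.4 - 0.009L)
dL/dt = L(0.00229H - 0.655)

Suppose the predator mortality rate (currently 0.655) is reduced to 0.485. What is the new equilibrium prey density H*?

H* ≈ 212

At the interior fixed point, setting dL/dt = 0 with L > 0 fixes H* = (predator death rate)/(HL coefficient) — independent of the other coefficients.
With the change, H* = 0.485/0.00229 = 212; it falls from 286.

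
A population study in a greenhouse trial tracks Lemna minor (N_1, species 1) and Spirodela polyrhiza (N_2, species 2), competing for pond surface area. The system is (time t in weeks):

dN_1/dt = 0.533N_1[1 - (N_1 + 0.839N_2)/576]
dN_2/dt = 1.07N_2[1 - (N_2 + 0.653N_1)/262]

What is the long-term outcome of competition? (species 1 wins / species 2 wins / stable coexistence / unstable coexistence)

Compare the nullcline intercepts: K1/α12 = 576/0.839 = 687 > K2 = 262; K2/α21 = 262/0.653 = 401 < K1 = 576.
Since the inequalities point opposite ways, species 1 can invade but species 2 cannot.

species 1 excludes species 2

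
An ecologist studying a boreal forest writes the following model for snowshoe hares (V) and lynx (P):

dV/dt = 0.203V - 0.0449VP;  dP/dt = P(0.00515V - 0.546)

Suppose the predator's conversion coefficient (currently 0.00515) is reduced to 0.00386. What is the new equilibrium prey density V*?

V* ≈ 141

At the interior fixed point, setting dP/dt = 0 with P > 0 fixes V* = (predator death rate)/(VP coefficient) — independent of the other coefficients.
With the change, V* = 0.546/0.00386 = 141; it rises from 106.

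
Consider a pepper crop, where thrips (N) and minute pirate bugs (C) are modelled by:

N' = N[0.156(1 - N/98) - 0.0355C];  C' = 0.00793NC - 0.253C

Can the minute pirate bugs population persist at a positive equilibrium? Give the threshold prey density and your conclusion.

The predator equation gives dC/dt > 0 only when N > 0.253/0.00793 = 31.9.
Without the predator, N → K = 98. Since 98 > 31.9, the predator can invade and persist.

Threshold N = 31.9; K > 31.9, so yes, the predator persists.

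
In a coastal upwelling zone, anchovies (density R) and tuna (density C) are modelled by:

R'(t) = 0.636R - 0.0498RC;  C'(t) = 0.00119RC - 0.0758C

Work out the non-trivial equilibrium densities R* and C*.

Set dC/dt = 0 with C > 0: 0.00119R - 0.0758 = 0, so R* = 0.0758/0.00119 = 63.7.
Set dR/dt = 0 with R > 0: 0.636 - 0.0498C = 0, so C* = 0.636/0.0498 = 12.8.

R* ≈ 63.7, C* ≈ 12.8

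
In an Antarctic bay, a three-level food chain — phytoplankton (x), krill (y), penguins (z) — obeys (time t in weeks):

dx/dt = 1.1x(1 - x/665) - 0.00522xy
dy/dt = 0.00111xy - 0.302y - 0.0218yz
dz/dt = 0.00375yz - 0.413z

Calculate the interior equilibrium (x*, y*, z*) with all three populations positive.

From dz/dt = 0: 0.00375y* = 0.413, so y* = 110.
From dx/dt = 0: 1.1(1 - x*/665) = 0.00522·110, giving x* = 665·(1 - 0.523) = 317.
From dy/dt = 0: 0.00111·317 - 0.302 = 0.0218z*, so z* = 0.0504/0.0218 = 2.31.

x* ≈ 317, y* ≈ 110, z* ≈ 2.31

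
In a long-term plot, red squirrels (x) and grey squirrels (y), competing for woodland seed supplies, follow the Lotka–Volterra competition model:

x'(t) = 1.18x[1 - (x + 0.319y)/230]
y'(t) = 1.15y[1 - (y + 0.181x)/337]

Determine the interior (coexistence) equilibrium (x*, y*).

x* ≈ 130, y* ≈ 313

Setting both brackets to zero gives the nullclines x + 0.319y = 230 and 0.181x + y = 337.
Substituting y = 337 - 0.181x into the first: x(1 - 0.319·0.181) = 230 - 0.319·337.
So x* = 122/0.942 = 130, and then y* = 337 - 0.181·130 = 313.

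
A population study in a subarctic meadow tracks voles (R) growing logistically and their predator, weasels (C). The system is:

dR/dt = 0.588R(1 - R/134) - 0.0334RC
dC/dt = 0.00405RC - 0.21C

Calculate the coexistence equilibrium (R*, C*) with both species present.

R* ≈ 51.9, C* ≈ 10.8

From dC/dt = 0 with C > 0: 0.00405R* = 0.21, so R* = 51.9.
Substitute into dR/dt = 0: 0.588(1 - 51.9/134) = 0.0334C*.
The bracket is 0.613, giving C* = 0.36/0.0334 = 10.8.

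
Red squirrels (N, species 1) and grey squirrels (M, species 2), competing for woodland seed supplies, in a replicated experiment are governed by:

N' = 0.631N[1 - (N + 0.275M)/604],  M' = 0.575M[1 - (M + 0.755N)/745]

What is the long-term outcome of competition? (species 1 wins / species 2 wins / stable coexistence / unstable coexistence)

stable coexistence

Compare the nullcline intercepts: K1/α12 = 604/0.275 = 2200 > K2 = 745; K2/α21 = 745/0.755 = 987 > K1 = 604.
Since both inequalities hold, each species can invade when rare, so the interior equilibrium is stable.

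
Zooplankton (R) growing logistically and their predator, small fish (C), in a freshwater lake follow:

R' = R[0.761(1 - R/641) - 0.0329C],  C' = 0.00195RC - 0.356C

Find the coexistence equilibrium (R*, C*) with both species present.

From dC/dt = 0 with C > 0: 0.00195R* = 0.356, so R* = 183.
Substitute into dR/dt = 0: 0.761(1 - 183/641) = 0.0329C*.
The bracket is 0.715, giving C* = 0.544/0.0329 = 16.5.

R* ≈ 183, C* ≈ 16.5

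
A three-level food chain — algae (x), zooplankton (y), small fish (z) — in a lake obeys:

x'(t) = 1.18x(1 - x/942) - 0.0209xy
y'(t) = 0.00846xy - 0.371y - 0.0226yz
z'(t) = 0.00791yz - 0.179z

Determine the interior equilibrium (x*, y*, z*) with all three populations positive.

From dz/dt = 0: 0.00791y* = 0.179, so y* = 22.6.
From dx/dt = 0: 1.18(1 - x*/942) = 0.0209·22.6, giving x* = 942·(1 - 0.401) = 564.
From dy/dt = 0: 0.00846·564 - 0.371 = 0.0226z*, so z* = 4.4/0.0226 = 195.

x* ≈ 564, y* ≈ 22.6, z* ≈ 195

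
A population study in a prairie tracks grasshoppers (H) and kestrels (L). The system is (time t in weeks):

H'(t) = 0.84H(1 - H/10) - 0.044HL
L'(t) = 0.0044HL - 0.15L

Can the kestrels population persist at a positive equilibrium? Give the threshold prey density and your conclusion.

Threshold H = 34.1; K < 34.1, so no, the predator goes extinct.

The predator equation gives dL/dt > 0 only when H > 0.15/0.0044 = 34.1.
Without the predator, H → K = 10. Since 10 < 34.1, the predator cannot invade.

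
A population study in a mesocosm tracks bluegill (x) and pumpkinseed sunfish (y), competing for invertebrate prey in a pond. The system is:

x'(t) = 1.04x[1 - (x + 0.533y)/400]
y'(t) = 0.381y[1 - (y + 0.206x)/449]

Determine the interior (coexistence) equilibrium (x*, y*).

x* ≈ 181, y* ≈ 412

Setting both brackets to zero gives the nullclines x + 0.533y = 400 and 0.206x + y = 449.
Substituting y = 449 - 0.206x into the first: x(1 - 0.533·0.206) = 400 - 0.533·449.
So x* = 161/0.89 = 181, and then y* = 449 - 0.206·181 = 412.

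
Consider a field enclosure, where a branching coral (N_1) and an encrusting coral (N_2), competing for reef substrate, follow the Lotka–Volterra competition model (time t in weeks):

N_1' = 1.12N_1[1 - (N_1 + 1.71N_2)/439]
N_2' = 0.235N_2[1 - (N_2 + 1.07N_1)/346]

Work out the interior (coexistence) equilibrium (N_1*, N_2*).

N_1* ≈ 184, N_2* ≈ 149

Setting both brackets to zero gives the nullclines N_1 + 1.71N_2 = 439 and 1.07N_1 + N_2 = 346.
Substituting N_2 = 346 - 1.07N_1 into the first: N_1(1 - 1.71·1.07) = 439 - 1.71·346.
So N_1* = -153/-0.83 = 184, and then N_2* = 346 - 1.07·184 = 149.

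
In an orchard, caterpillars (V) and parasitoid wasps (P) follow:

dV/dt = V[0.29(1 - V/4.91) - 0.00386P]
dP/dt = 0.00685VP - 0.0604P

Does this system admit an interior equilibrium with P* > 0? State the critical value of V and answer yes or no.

Threshold V = 8.82; K < 8.82, so no, the predator goes extinct.

The predator equation gives dP/dt > 0 only when V > 0.0604/0.00685 = 8.82.
Without the predator, V → K = 4.91. Since 4.91 < 8.82, the predator cannot invade.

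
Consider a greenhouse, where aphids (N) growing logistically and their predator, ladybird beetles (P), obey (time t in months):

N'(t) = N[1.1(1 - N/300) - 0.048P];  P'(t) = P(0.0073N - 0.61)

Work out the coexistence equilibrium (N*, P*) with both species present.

From dP/dt = 0 with P > 0: 0.0073N* = 0.61, so N* = 83.6.
Substitute into dN/dt = 0: 1.1(1 - 83.6/300) = 0.048P*.
The bracket is 0.721, giving P* = 0.794/0.048 = 16.5.

N* ≈ 83.6, P* ≈ 16.5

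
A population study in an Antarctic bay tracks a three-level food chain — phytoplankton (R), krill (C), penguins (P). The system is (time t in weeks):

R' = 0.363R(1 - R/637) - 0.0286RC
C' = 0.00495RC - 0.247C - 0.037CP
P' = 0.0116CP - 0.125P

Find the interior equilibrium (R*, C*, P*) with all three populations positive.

From dP/dt = 0: 0.0116C* = 0.125, so C* = 10.8.
From dR/dt = 0: 0.363(1 - R*/637) = 0.0286·10.8, giving R* = 637·(1 - 0.849) = 96.2.
From dC/dt = 0: 0.00495·96.2 - 0.247 = 0.037P*, so P* = 0.229/0.037 = 6.19.

R* ≈ 96.2, C* ≈ 10.8, P* ≈ 6.19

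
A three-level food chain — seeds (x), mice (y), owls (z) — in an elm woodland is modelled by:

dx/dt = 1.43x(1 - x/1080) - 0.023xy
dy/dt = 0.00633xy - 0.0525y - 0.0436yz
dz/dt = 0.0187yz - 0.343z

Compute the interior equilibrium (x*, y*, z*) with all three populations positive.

x* ≈ 761, y* ≈ 18.3, z* ≈ 109

From dz/dt = 0: 0.0187y* = 0.343, so y* = 18.3.
From dx/dt = 0: 1.43(1 - x*/1080) = 0.023·18.3, giving x* = 1080·(1 - 0.295) = 761.
From dy/dt = 0: 0.00633·761 - 0.0525 = 0.0436z*, so z* = 4.77/0.0436 = 109.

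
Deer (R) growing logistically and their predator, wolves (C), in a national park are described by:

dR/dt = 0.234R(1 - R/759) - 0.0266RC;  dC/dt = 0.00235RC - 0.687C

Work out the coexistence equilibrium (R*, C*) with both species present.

R* ≈ 292, C* ≈ 5.41

From dC/dt = 0 with C > 0: 0.00235R* = 0.687, so R* = 292.
Substitute into dR/dt = 0: 0.234(1 - 292/759) = 0.0266C*.
The bracket is 0.615, giving C* = 0.144/0.0266 = 5.41.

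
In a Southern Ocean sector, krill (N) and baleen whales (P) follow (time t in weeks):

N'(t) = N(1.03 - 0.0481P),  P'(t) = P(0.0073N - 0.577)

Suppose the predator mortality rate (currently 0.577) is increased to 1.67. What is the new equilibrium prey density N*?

At the interior fixed point, setting dP/dt = 0 with P > 0 fixes N* = (predator death rate)/(NP coefficient) — independent of the other coefficients.
With the change, N* = 1.67/0.0073 = 229; it rises from 79.

N* ≈ 229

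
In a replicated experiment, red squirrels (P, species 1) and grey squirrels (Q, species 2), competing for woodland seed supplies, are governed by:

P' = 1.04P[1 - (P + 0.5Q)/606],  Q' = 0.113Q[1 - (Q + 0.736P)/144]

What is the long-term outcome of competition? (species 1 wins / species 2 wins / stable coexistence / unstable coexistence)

Compare the nullcline intercepts: K1/α12 = 606/0.5 = 1210 > K2 = 144; K2/α21 = 144/0.736 = 196 < K1 = 606.
Since the inequalities point opposite ways, species 1 can invade but species 2 cannot.

species 1 excludes species 2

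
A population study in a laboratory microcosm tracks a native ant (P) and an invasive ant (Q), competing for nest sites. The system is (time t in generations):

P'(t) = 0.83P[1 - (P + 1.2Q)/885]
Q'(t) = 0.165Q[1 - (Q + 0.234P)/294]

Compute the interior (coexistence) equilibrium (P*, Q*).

P* ≈ 740, Q* ≈ 121

Setting both brackets to zero gives the nullclines P + 1.2Q = 885 and 0.234P + Q = 294.
Substituting Q = 294 - 0.234P into the first: P(1 - 1.2·0.234) = 885 - 1.2·294.
So P* = 532/0.719 = 740, and then Q* = 294 - 0.234·740 = 121.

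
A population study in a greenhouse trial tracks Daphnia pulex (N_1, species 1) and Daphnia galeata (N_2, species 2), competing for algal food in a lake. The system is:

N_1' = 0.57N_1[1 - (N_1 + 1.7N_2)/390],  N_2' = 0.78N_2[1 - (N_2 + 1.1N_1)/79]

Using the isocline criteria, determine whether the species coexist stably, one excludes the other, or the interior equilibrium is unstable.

Compare the nullcline intercepts: K1/α12 = 390/1.7 = 229 > K2 = 79; K2/α21 = 79/1.1 = 71.8 < K1 = 390.
Since the inequalities point opposite ways, species 1 can invade but species 2 cannot.

species 1 excludes species 2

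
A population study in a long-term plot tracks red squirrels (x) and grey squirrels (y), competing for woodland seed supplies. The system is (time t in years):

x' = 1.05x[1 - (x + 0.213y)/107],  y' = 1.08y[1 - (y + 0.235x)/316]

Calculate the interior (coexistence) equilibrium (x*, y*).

x* ≈ 41.8, y* ≈ 306

Setting both brackets to zero gives the nullclines x + 0.213y = 107 and 0.235x + y = 316.
Substituting y = 316 - 0.235x into the first: x(1 - 0.213·0.235) = 107 - 0.213·316.
So x* = 39.7/0.95 = 41.8, and then y* = 316 - 0.235·41.8 = 306.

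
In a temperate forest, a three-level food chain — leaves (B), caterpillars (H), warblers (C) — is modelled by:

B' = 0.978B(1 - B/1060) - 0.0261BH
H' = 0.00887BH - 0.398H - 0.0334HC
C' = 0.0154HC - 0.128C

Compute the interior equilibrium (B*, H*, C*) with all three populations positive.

From dC/dt = 0: 0.0154H* = 0.128, so H* = 8.31.
From dB/dt = 0: 0.978(1 - B*/1060) = 0.0261·8.31, giving B* = 1060·(1 - 0.222) = 825.
From dH/dt = 0: 0.00887·825 - 0.398 = 0.0334C*, so C* = 6.92/0.0334 = 207.

B* ≈ 825, H* ≈ 8.31, C* ≈ 207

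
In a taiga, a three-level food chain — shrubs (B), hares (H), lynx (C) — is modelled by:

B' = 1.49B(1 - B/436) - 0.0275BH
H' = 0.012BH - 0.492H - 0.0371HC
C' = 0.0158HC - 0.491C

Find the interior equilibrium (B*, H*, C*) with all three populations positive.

From dC/dt = 0: 0.0158H* = 0.491, so H* = 31.1.
From dB/dt = 0: 1.49(1 - B*/436) = 0.0275·31.1, giving B* = 436·(1 - 0.574) = 186.
From dH/dt = 0: 0.012·186 - 0.492 = 0.0371C*, so C* = 1.74/0.0371 = 46.9.

B* ≈ 186, H* ≈ 31.1, C* ≈ 46.9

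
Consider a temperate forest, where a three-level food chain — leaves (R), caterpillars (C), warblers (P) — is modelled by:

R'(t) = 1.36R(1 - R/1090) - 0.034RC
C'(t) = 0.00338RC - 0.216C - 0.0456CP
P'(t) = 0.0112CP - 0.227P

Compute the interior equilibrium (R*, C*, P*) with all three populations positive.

R* ≈ 538, C* ≈ 20.3, P* ≈ 35.1

From dP/dt = 0: 0.0112C* = 0.227, so C* = 20.3.
From dR/dt = 0: 1.36(1 - R*/1090) = 0.034·20.3, giving R* = 1090·(1 - 0.507) = 538.
From dC/dt = 0: 0.00338·538 - 0.216 = 0.0456P*, so P* = 1.6/0.0456 = 35.1.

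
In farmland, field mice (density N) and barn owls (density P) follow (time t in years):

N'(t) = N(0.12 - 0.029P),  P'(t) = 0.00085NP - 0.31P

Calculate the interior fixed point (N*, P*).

Set dP/dt = 0 with P > 0: 0.00085N - 0.31 = 0, so N* = 0.31/0.00085 = 365.
Set dN/dt = 0 with N > 0: 0.12 - 0.029P = 0, so P* = 0.12/0.029 = 4.14.

N* ≈ 365, P* ≈ 4.14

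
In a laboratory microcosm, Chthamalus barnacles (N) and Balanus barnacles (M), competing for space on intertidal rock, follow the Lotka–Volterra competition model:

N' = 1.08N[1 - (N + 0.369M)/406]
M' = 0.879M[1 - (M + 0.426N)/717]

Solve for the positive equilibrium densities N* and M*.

Setting both brackets to zero gives the nullclines N + 0.369M = 406 and 0.426N + M = 717.
Substituting M = 717 - 0.426N into the first: N(1 - 0.369·0.426) = 406 - 0.369·717.
So N* = 141/0.843 = 168, and then M* = 717 - 0.426·168 = 646.

N* ≈ 168, M* ≈ 646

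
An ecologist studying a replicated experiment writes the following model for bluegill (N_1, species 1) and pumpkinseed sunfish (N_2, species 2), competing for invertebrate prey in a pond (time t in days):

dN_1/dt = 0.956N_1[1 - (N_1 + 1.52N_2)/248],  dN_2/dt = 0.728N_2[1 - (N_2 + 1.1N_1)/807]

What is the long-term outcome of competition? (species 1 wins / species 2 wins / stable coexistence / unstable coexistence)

species 2 excludes species 1

Compare the nullcline intercepts: K1/α12 = 248/1.52 = 163 < K2 = 807; K2/α21 = 807/1.1 = 734 > K1 = 248.
Since the inequalities point opposite ways, species 2 can invade but species 1 cannot.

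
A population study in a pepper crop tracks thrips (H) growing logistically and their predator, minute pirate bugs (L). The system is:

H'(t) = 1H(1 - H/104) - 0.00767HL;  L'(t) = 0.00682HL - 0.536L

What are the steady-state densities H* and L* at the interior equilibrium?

H* ≈ 78.6, L* ≈ 31.9

From dL/dt = 0 with L > 0: 0.00682H* = 0.536, so H* = 78.6.
Substitute into dH/dt = 0: 1(1 - 78.6/104) = 0.00767L*.
The bracket is 0.244, giving L* = 0.244/0.00767 = 31.9.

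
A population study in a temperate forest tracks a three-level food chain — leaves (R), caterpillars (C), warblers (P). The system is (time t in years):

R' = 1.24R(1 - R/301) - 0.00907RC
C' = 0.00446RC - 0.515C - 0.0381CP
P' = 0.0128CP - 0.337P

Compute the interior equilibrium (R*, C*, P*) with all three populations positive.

From dP/dt = 0: 0.0128C* = 0.337, so C* = 26.3.
From dR/dt = 0: 1.24(1 - R*/301) = 0.00907·26.3, giving R* = 301·(1 - 0.193) = 243.
From dC/dt = 0: 0.00446·243 - 0.515 = 0.0381P*, so P* = 0.569/0.0381 = 14.9.

R* ≈ 243, C* ≈ 26.3, P* ≈ 14.9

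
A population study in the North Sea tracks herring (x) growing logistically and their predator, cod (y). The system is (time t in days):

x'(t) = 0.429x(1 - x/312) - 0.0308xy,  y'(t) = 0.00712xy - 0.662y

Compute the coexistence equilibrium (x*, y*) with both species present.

x* ≈ 93, y* ≈ 9.78

From dy/dt = 0 with y > 0: 0.00712x* = 0.662, so x* = 93.
Substitute into dx/dt = 0: 0.429(1 - 93/312) = 0.0308y*.
The bracket is 0.702, giving y* = 0.301/0.0308 = 9.78.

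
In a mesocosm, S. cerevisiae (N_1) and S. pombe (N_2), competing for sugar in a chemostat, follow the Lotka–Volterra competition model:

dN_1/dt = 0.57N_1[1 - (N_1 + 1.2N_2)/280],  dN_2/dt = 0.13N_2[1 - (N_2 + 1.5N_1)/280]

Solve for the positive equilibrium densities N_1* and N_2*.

Setting both brackets to zero gives the nullclines N_1 + 1.2N_2 = 280 and 1.5N_1 + N_2 = 280.
Substituting N_2 = 280 - 1.5N_1 into the first: N_1(1 - 1.2·1.5) = 280 - 1.2·280.
So N_1* = -56/-0.8 = 70, and then N_2* = 280 - 1.5·70 = 175.

N_1* ≈ 70, N_2* ≈ 175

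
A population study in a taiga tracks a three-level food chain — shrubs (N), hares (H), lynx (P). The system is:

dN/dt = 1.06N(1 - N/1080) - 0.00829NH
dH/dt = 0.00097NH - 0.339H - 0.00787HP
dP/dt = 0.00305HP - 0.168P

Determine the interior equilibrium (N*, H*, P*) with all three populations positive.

N* ≈ 615, H* ≈ 55.1, P* ≈ 32.7

From dP/dt = 0: 0.00305H* = 0.168, so H* = 55.1.
From dN/dt = 0: 1.06(1 - N*/1080) = 0.00829·55.1, giving N* = 1080·(1 - 0.431) = 615.
From dH/dt = 0: 0.00097·615 - 0.339 = 0.00787P*, so P* = 0.257/0.00787 = 32.7.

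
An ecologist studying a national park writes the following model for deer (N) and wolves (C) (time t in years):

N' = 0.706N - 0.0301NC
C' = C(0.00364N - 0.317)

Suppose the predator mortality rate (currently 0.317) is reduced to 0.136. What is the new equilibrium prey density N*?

At the interior fixed point, setting dC/dt = 0 with C > 0 fixes N* = (predator death rate)/(NC coefficient) — independent of the other coefficients.
With the change, N* = 0.136/0.00364 = 37.4; it falls from 87.1.

N* ≈ 37.4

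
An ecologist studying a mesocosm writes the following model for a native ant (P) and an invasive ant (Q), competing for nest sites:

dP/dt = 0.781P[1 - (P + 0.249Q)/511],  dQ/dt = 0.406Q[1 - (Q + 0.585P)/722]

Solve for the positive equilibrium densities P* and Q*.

P* ≈ 388, Q* ≈ 495

Setting both brackets to zero gives the nullclines P + 0.249Q = 511 and 0.585P + Q = 722.
Substituting Q = 722 - 0.585P into the first: P(1 - 0.249·0.585) = 511 - 0.249·722.
So P* = 331/0.854 = 388, and then Q* = 722 - 0.585·388 = 495.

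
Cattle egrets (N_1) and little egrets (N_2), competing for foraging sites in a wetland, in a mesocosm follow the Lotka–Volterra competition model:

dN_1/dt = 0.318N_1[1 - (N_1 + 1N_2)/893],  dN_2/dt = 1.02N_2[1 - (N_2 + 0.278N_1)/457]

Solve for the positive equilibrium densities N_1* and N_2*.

Setting both brackets to zero gives the nullclines N_1 + 1N_2 = 893 and 0.278N_1 + N_2 = 457.
Substituting N_2 = 457 - 0.278N_1 into the first: N_1(1 - 1·0.278) = 893 - 1·457.
So N_1* = 436/0.722 = 604, and then N_2* = 457 - 0.278·604 = 289.

N_1* ≈ 604, N_2* ≈ 289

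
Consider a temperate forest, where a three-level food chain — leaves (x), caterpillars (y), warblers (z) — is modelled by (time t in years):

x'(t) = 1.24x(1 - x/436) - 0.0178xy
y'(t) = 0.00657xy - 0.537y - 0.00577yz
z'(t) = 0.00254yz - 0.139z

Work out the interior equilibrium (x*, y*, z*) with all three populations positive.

x* ≈ 93.5, y* ≈ 54.7, z* ≈ 13.4

From dz/dt = 0: 0.00254y* = 0.139, so y* = 54.7.
From dx/dt = 0: 1.24(1 - x*/436) = 0.0178·54.7, giving x* = 436·(1 - 0.786) = 93.5.
From dy/dt = 0: 0.00657·93.5 - 0.537 = 0.00577z*, so z* = 0.0773/0.00577 = 13.4.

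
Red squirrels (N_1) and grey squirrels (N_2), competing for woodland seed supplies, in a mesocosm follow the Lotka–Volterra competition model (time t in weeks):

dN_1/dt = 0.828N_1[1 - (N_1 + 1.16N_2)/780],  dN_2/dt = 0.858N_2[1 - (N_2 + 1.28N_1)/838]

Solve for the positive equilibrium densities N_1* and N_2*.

N_1* ≈ 396, N_2* ≈ 331

Setting both brackets to zero gives the nullclines N_1 + 1.16N_2 = 780 and 1.28N_1 + N_2 = 838.
Substituting N_2 = 838 - 1.28N_1 into the first: N_1(1 - 1.16·1.28) = 780 - 1.16·838.
So N_1* = -192/-0.485 = 396, and then N_2* = 838 - 1.28·396 = 331.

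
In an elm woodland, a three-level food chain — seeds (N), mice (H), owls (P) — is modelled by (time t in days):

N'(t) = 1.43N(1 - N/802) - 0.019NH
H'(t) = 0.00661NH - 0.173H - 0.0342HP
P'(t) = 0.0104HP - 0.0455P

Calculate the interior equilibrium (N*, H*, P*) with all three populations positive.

From dP/dt = 0: 0.0104H* = 0.0455, so H* = 4.38.
From dN/dt = 0: 1.43(1 - N*/802) = 0.019·4.38, giving N* = 802·(1 - 0.0581) = 755.
From dH/dt = 0: 0.00661·755 - 0.173 = 0.0342P*, so P* = 4.82/0.0342 = 141.

N* ≈ 755, H* ≈ 4.38, P* ≈ 141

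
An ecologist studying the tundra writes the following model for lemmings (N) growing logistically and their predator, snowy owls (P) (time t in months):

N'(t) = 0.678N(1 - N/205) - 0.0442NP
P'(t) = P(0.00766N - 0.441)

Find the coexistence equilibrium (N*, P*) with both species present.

N* ≈ 57.6, P* ≈ 11

From dP/dt = 0 with P > 0: 0.00766N* = 0.441, so N* = 57.6.
Substitute into dN/dt = 0: 0.678(1 - 57.6/205) = 0.0442P*.
The bracket is 0.719, giving P* = 0.488/0.0442 = 11.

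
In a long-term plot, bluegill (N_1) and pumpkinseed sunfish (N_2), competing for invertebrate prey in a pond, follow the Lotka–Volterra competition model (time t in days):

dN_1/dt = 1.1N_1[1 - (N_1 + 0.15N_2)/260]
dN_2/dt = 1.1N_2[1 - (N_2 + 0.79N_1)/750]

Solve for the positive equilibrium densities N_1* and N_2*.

N_1* ≈ 167, N_2* ≈ 618

Setting both brackets to zero gives the nullclines N_1 + 0.15N_2 = 260 and 0.79N_1 + N_2 = 750.
Substituting N_2 = 750 - 0.79N_1 into the first: N_1(1 - 0.15·0.79) = 260 - 0.15·750.
So N_1* = 148/0.881 = 167, and then N_2* = 750 - 0.79·167 = 618.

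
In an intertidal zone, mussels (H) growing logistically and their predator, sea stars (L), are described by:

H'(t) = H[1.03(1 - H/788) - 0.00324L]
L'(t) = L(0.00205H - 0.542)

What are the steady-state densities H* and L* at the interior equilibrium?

H* ≈ 264, L* ≈ 211

From dL/dt = 0 with L > 0: 0.00205H* = 0.542, so H* = 264.
Substitute into dH/dt = 0: 1.03(1 - 264/788) = 0.00324L*.
The bracket is 0.664, giving L* = 0.684/0.00324 = 211.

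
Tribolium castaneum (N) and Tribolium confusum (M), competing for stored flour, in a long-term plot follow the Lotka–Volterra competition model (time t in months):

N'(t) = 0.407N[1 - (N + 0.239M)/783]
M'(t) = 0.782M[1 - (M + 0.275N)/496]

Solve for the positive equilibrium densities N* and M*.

N* ≈ 711, M* ≈ 300

Setting both brackets to zero gives the nullclines N + 0.239M = 783 and 0.275N + M = 496.
Substituting M = 496 - 0.275N into the first: N(1 - 0.239·0.275) = 783 - 0.239·496.
So N* = 664/0.934 = 711, and then M* = 496 - 0.275·711 = 300.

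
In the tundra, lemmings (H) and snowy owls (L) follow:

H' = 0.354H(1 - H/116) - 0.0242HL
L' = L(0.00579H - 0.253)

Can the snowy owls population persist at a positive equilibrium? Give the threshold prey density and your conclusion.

Threshold H = 43.7; K > 43.7, so yes, the predator persists.

The predator equation gives dL/dt > 0 only when H > 0.253/0.00579 = 43.7.
Without the predator, H → K = 116. Since 116 > 43.7, the predator can invade and persist.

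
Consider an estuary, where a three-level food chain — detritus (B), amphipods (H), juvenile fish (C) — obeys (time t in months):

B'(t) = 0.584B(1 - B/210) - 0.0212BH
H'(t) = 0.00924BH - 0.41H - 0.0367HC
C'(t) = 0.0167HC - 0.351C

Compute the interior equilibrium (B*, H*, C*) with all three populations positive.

B* ≈ 49.8, H* ≈ 21, C* ≈ 1.36

From dC/dt = 0: 0.0167H* = 0.351, so H* = 21.
From dB/dt = 0: 0.584(1 - B*/210) = 0.0212·21, giving B* = 210·(1 - 0.763) = 49.8.
From dH/dt = 0: 0.00924·49.8 - 0.41 = 0.0367C*, so C* = 0.0499/0.0367 = 1.36.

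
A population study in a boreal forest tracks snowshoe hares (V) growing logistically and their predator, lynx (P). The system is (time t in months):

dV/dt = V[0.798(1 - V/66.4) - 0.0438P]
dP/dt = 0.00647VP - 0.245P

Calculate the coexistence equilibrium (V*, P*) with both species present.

From dP/dt = 0 with P > 0: 0.00647V* = 0.245, so V* = 37.9.
Substitute into dV/dt = 0: 0.798(1 - 37.9/66.4) = 0.0438P*.
The bracket is 0.43, giving P* = 0.343/0.0438 = 7.83.

V* ≈ 37.9, P* ≈ 7.83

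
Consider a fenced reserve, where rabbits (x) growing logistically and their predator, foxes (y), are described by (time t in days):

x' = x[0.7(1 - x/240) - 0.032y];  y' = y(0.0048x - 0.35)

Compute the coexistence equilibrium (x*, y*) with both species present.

From dy/dt = 0 with y > 0: 0.0048x* = 0.35, so x* = 72.9.
Substitute into dx/dt = 0: 0.7(1 - 72.9/240) = 0.032y*.
The bracket is 0.696, giving y* = 0.487/0.032 = 15.2.

x* ≈ 72.9, y* ≈ 15.2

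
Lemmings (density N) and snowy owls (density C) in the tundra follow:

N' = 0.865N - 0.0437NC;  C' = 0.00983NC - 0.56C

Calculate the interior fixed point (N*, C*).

Set dC/dt = 0 with C > 0: 0.00983N - 0.56 = 0, so N* = 0.56/0.00983 = 57.
Set dN/dt = 0 with N > 0: 0.865 - 0.0437C = 0, so C* = 0.865/0.0437 = 19.8.

N* ≈ 57, C* ≈ 19.8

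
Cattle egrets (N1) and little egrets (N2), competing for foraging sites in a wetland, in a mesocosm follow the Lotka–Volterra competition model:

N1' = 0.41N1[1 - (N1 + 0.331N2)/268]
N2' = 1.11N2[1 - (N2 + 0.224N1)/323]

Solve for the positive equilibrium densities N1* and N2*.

Setting both brackets to zero gives the nullclines N1 + 0.331N2 = 268 and 0.224N1 + N2 = 323.
Substituting N2 = 323 - 0.224N1 into the first: N1(1 - 0.331·0.224) = 268 - 0.331·323.
So N1* = 161/0.926 = 174, and then N2* = 323 - 0.224·174 = 284.

N1* ≈ 174, N2* ≈ 284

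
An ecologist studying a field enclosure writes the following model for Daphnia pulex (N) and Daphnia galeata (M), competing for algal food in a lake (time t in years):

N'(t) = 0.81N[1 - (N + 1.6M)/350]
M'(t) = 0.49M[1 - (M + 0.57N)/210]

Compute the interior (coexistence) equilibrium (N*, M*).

Setting both brackets to zero gives the nullclines N + 1.6M = 350 and 0.57N + M = 210.
Substituting M = 210 - 0.57N into the first: N(1 - 1.6·0.57) = 350 - 1.6·210.
So N* = 14/0.088 = 159, and then M* = 210 - 0.57·159 = 119.

N* ≈ 159, M* ≈ 119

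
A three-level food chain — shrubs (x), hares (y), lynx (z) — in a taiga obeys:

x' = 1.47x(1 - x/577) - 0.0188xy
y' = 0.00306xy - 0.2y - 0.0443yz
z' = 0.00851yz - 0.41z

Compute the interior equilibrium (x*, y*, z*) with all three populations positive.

From dz/dt = 0: 0.00851y* = 0.41, so y* = 48.2.
From dx/dt = 0: 1.47(1 - x*/577) = 0.0188·48.2, giving x* = 577·(1 - 0.616) = 221.
From dy/dt = 0: 0.00306·221 - 0.2 = 0.0443z*, so z* = 0.478/0.0443 = 10.8.

x* ≈ 221, y* ≈ 48.2, z* ≈ 10.8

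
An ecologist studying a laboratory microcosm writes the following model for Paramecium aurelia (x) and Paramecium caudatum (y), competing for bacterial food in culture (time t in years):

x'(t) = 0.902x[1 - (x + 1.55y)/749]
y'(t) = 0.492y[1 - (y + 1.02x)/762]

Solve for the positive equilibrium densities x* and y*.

x* ≈ 744, y* ≈ 3.41

Setting both brackets to zero gives the nullclines x + 1.55y = 749 and 1.02x + y = 762.
Substituting y = 762 - 1.02x into the first: x(1 - 1.55·1.02) = 749 - 1.55·762.
So x* = -432/-0.581 = 744, and then y* = 762 - 1.02·744 = 3.41.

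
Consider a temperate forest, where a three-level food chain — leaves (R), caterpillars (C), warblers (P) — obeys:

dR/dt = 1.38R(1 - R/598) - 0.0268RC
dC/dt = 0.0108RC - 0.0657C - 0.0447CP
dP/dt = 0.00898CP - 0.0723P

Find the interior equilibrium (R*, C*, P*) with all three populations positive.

R* ≈ 504, C* ≈ 8.05, P* ≈ 120

From dP/dt = 0: 0.00898C* = 0.0723, so C* = 8.05.
From dR/dt = 0: 1.38(1 - R*/598) = 0.0268·8.05, giving R* = 598·(1 - 0.156) = 504.
From dC/dt = 0: 0.0108·504 - 0.0657 = 0.0447P*, so P* = 5.38/0.0447 = 120.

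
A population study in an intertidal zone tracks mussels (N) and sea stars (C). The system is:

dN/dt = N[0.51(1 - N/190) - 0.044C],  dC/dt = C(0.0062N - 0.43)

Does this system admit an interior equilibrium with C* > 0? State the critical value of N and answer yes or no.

Threshold N = 69.4; K > 69.4, so yes, the predator persists.

The predator equation gives dC/dt > 0 only when N > 0.43/0.0062 = 69.4.
Without the predator, N → K = 190. Since 190 > 69.4, the predator can invade and persist.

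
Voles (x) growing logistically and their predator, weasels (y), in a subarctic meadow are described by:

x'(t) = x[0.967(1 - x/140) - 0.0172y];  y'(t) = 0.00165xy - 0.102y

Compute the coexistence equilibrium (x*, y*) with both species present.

From dy/dt = 0 with y > 0: 0.00165x* = 0.102, so x* = 61.8.
Substitute into dx/dt = 0: 0.967(1 - 61.8/140) = 0.0172y*.
The bracket is 0.558, giving y* = 0.54/0.0172 = 31.4.

x* ≈ 61.8, y* ≈ 31.4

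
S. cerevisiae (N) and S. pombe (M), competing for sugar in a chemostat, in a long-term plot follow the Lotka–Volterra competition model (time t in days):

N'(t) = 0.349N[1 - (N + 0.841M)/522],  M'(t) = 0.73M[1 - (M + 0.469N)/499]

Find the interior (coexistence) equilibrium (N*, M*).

N* ≈ 169, M* ≈ 420

Setting both brackets to zero gives the nullclines N + 0.841M = 522 and 0.469N + M = 499.
Substituting M = 499 - 0.469N into the first: N(1 - 0.841·0.469) = 522 - 0.841·499.
So N* = 102/0.606 = 169, and then M* = 499 - 0.469·169 = 420.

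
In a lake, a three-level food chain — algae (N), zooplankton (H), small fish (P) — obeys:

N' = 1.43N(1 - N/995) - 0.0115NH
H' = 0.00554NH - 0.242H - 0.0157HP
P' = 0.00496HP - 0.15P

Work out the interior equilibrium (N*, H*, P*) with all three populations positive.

From dP/dt = 0: 0.00496H* = 0.15, so H* = 30.2.
From dN/dt = 0: 1.43(1 - N*/995) = 0.0115·30.2, giving N* = 995·(1 - 0.243) = 753.
From dH/dt = 0: 0.00554·753 - 0.242 = 0.0157P*, so P* = 3.93/0.0157 = 250.

N* ≈ 753, H* ≈ 30.2, P* ≈ 250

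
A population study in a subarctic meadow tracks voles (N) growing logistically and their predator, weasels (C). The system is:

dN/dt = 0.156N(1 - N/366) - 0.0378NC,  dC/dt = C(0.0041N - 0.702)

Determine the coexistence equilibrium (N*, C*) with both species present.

From dC/dt = 0 with C > 0: 0.0041N* = 0.702, so N* = 171.
Substitute into dN/dt = 0: 0.156(1 - 171/366) = 0.0378C*.
The bracket is 0.532, giving C* = 0.083/0.0378 = 2.2.

N* ≈ 171, C* ≈ 2.2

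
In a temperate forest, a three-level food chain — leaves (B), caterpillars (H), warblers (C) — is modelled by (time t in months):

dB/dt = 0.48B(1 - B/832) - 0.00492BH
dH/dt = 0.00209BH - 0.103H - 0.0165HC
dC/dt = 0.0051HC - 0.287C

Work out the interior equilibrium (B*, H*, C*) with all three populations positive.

From dC/dt = 0: 0.0051H* = 0.287, so H* = 56.3.
From dB/dt = 0: 0.48(1 - B*/832) = 0.00492·56.3, giving B* = 832·(1 - 0.577) = 352.
From dH/dt = 0: 0.00209·352 - 0.103 = 0.0165C*, so C* = 0.633/0.0165 = 38.4.

B* ≈ 352, H* ≈ 56.3, C* ≈ 38.4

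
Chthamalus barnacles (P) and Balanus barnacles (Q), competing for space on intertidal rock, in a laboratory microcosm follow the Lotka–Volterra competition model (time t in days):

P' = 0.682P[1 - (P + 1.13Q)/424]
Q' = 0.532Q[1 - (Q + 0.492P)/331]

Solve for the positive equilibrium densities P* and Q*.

P* ≈ 113, Q* ≈ 276

Setting both brackets to zero gives the nullclines P + 1.13Q = 424 and 0.492P + Q = 331.
Substituting Q = 331 - 0.492P into the first: P(1 - 1.13·0.492) = 424 - 1.13·331.
So P* = 50/0.444 = 113, and then Q* = 331 - 0.492·113 = 276.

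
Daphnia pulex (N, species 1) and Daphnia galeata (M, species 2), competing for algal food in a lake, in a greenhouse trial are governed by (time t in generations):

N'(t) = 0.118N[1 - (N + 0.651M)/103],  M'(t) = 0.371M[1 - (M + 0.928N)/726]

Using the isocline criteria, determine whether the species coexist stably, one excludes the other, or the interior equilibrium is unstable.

species 2 excludes species 1

Compare the nullcline intercepts: K1/α12 = 103/0.651 = 158 < K2 = 726; K2/α21 = 726/0.928 = 782 > K1 = 103.
Since the inequalities point opposite ways, species 2 can invade but species 1 cannot.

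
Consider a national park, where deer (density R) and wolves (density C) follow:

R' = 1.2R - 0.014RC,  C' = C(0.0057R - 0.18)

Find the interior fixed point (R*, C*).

R* ≈ 31.6, C* ≈ 85.7

Set dC/dt = 0 with C > 0: 0.0057R - 0.18 = 0, so R* = 0.18/0.0057 = 31.6.
Set dR/dt = 0 with R > 0: 1.2 - 0.014C = 0, so C* = 1.2/0.014 = 85.7.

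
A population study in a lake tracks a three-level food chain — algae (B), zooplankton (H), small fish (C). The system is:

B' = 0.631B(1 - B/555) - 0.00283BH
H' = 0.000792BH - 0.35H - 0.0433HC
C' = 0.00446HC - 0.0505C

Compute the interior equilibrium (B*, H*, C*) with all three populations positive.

From dC/dt = 0: 0.00446H* = 0.0505, so H* = 11.3.
From dB/dt = 0: 0.631(1 - B*/555) = 0.00283·11.3, giving B* = 555·(1 - 0.0508) = 527.
From dH/dt = 0: 0.000792·527 - 0.35 = 0.0433C*, so C* = 0.0672/0.0433 = 1.55.

B* ≈ 527, H* ≈ 11.3, C* ≈ 1.55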